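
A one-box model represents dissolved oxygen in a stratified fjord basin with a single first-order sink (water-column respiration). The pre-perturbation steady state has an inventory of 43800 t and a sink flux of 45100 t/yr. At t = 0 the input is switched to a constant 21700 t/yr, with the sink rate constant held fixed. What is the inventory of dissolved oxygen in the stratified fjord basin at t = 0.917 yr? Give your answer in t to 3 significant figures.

29900 t

τ = M₀/F₀ = 43800/45100 = 0.9712 yr; rate constant k = 1/τ.
New steady state M_∞ = F₁/k = F₁·τ = 21700 × 0.9712 = 21075 t.
M(t) = M_∞ + (M₀ − M_∞)·e^(−t/τ); t/τ = 0.917/0.9712 = 0.9442, so e^(−t/τ) = 0.3890.
M(t) = 21075 + 22730 × 0.3890 = 29914 t.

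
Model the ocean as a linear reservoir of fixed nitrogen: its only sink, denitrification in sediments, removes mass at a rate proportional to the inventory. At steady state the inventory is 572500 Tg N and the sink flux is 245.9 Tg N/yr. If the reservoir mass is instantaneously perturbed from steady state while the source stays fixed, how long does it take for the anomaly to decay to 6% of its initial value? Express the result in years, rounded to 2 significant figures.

For a linear reservoir the anomaly decays as exp(−t/τ) with τ = M/F = 572500/245.9 = 2328 yr.
exp(−t/τ) = 0.06 ⇒ t = −τ ln(0.06) = 2328 × 2.813 = 6550 yr.

6600 yr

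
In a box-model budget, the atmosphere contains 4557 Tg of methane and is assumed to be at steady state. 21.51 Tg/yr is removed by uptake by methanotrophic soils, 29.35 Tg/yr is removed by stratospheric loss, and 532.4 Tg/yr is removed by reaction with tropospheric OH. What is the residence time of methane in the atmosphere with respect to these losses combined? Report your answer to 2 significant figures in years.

7.8 yr

Total removal = 21.51 + 29.35 + 532.4 = 583.26 Tg/yr.
τ = M / ΣF_out = 4557 / 583.26 = 7.813 yr.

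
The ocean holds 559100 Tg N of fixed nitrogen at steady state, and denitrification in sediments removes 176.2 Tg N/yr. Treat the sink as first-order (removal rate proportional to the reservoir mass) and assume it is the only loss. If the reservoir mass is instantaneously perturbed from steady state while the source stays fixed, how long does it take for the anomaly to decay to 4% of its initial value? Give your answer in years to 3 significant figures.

10200 yr

For a linear reservoir the anomaly decays as exp(−t/τ) with τ = M/F = 559100/176.2 = 3173 yr.
exp(−t/τ) = 0.04 ⇒ t = −τ ln(0.04) = 3173 × 3.219 = 10210 yr.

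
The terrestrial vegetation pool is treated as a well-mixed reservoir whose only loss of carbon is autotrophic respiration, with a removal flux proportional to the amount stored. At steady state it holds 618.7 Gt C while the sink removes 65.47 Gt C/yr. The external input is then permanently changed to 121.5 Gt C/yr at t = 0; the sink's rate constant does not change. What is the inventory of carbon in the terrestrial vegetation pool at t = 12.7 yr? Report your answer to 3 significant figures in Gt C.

The sink rate constant is k = F₀/M₀ = 65.47/618.7 = 0.1058 yr⁻¹.
Solving dM/dt = F₁ − kM with M(0) = M₀ gives M(t) = F₁/k + (M₀ − F₁/k)·e^(−kt).
F₁/k = 121.5/0.1058 = 1148.2 Gt C; kt = 0.1058 × 12.7 = 1.344, e^(−kt) = 0.2608.
M(12.7) = 1148.2 + (618.7 − 1148.2) × 0.2608 = 1148.2 − 138.1 = 1010.1 Gt C.

1010 Gt C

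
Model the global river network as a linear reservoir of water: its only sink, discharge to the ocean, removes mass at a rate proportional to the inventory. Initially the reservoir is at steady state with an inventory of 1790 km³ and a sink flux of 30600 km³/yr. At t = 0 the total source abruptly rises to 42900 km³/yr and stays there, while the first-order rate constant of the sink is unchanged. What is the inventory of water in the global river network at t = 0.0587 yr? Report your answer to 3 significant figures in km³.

Residence time τ = M₀/F₀ = 0.05850 yr. The eventual steady state is M_∞ = M₀·(F₁/F₀) = 1790 × 42900/30600 = 2509.5 km³.
The anomaly ΔM(t) = M(t) − M_∞ decays as ΔM₀·e^(−t/τ) with ΔM₀ = 1790 − 2509.5 = −719.5 km³.
At t = 0.0587 yr, e^(−t/τ) = e^(−1.003) = 0.3666, so ΔM = −263.8 km³ and M = 2509.5 − 263.8 = 2245.7 km³.

2250 km³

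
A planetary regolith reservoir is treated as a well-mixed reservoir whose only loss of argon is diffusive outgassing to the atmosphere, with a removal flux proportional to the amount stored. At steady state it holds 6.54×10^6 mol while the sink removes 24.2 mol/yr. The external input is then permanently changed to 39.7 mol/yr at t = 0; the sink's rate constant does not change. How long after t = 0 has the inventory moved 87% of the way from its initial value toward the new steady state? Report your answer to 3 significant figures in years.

551000 yr

τ = M₀/F₀ = 6.54×10^6/24.2 = 270200 yr.
The remaining gap fraction is e^(−t/τ); 87% covered ⇒ e^(−t/τ) = 0.130.
t = −τ ln(0.130) = 270200 × 2.040 = 551400 yr.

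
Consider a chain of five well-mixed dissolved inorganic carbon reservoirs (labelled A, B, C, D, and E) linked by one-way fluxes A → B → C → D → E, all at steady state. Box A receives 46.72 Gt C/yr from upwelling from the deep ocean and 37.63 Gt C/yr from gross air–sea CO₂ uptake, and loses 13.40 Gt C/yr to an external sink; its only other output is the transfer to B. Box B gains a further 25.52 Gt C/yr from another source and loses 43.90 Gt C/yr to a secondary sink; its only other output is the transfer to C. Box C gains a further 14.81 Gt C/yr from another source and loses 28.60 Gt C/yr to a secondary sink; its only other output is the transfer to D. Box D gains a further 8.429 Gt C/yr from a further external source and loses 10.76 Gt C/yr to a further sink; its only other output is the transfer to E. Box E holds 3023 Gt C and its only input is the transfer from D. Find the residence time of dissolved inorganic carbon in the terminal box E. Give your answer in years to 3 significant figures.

Box A: F(A→B) = (46.72 + 37.63) − 13.40 = 70.950 Gt C/yr.
Box B: F(B→C) = (70.950 + 25.52) − 43.90 = 52.570 Gt C/yr.
Box C: F(C→D) = (52.570 + 14.81) − 28.60 = 38.780 Gt C/yr.
Box D: F(D→E) = (38.780 + 8.429) − 10.76 = 36.449 Gt C/yr.
Box E throughput = its input = 36.449 Gt C/yr; τ = 3023 / 36.449 = 82.94 yr.

82.9 yr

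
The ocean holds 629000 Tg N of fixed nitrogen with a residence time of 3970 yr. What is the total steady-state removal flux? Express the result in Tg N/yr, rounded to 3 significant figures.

158 Tg N/yr

F = M / τ = 629000 / 3970 = 158.4 Tg N/yr.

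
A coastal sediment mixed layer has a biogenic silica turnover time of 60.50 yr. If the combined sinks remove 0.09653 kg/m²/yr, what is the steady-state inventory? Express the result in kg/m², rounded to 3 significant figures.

τ = M/F ⇒ M = τ × F = 60.50 × 0.09653 = 5.840 kg/m².

5.84 kg/m²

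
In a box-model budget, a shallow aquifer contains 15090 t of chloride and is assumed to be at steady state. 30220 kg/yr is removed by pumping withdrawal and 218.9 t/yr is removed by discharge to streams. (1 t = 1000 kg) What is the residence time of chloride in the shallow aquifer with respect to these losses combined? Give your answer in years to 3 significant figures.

Convert the pumping withdrawal flux: 30220 kg/yr = 30.22 t/yr.
Total removal = 30.22 + 218.9 = 249.12 t/yr.
τ = M / ΣF_out = 15090 / 249.12 = 60.57 yr.

60.6 yr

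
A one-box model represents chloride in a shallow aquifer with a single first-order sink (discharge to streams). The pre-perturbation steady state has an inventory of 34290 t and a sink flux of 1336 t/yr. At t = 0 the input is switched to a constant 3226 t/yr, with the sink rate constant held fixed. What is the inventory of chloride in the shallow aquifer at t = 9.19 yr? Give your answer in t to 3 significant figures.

48900 t

τ = M₀/F₀ = 34290/1336 = 25.67 yr; rate constant k = 1/τ.
New steady state M_∞ = F₁/k = F₁·τ = 3226 × 25.67 = 82799 t.
M(t) = M_∞ + (M₀ − M_∞)·e^(−t/τ); t/τ = 9.19/25.67 = 0.3581, so e^(−t/τ) = 0.6990.
M(t) = 82799 − 48510 × 0.6990 = 48890 t.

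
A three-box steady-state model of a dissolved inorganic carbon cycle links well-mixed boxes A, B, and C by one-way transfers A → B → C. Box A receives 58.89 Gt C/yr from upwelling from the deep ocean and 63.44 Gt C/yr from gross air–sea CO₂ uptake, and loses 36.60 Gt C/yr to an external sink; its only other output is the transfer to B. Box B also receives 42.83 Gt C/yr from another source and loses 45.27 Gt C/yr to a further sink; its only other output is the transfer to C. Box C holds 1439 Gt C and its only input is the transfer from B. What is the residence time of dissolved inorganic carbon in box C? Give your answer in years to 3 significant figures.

17.3 yr

Box A: F(A→B) = (58.89 + 63.44) − 36.60 = 85.730 Gt C/yr.
Box B: F(B→C) = (85.730 + 42.83) − 45.27 = 83.290 Gt C/yr.
Box C throughput = its input = 83.290 Gt C/yr; τ = 1439 / 83.290 = 17.28 yr.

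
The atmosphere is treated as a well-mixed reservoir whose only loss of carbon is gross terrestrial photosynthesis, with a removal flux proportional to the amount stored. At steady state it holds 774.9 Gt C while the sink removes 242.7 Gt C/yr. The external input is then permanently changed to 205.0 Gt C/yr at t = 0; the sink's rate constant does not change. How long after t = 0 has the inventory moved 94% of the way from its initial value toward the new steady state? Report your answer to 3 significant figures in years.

8.98 yr

τ = M₀/F₀ = 774.9/242.7 = 3.193 yr.
The remaining gap fraction is e^(−t/τ); 94% covered ⇒ e^(−t/τ) = 0.0600.
t = −τ ln(0.0600) = 3.193 × 2.813 = 8.983 yr.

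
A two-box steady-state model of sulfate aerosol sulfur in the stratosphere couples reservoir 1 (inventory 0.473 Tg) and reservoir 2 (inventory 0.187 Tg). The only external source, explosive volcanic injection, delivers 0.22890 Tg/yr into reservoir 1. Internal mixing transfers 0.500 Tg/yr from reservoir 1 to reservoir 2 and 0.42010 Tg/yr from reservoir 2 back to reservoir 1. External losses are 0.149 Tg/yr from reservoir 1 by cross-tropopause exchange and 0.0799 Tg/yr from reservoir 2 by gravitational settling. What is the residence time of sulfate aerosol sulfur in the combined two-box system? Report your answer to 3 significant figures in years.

Residence time in the combined system uses the total inventory and the total *external* removal — internal exchanges between the two boxes cancel.
M_total = 0.473 + 0.187 = 0.66000 Tg.
ΣF_external_out = 0.149 + 0.0799 = 0.22890 Tg/yr.
τ = M_total / ΣF_ext = 0.66000 / 0.22890 = 2.883 yr.

2.88 yr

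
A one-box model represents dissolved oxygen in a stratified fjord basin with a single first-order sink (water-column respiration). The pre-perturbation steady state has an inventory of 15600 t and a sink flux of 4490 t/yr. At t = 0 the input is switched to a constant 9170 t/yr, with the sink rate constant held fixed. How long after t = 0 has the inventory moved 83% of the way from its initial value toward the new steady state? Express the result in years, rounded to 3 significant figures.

τ = M₀/F₀ = 15600/4490 = 3.474 yr.
The remaining gap fraction is e^(−t/τ); 83% covered ⇒ e^(−t/τ) = 0.170.
t = −τ ln(0.170) = 3.474 × 1.772 = 6.156 yr.

6.16 yr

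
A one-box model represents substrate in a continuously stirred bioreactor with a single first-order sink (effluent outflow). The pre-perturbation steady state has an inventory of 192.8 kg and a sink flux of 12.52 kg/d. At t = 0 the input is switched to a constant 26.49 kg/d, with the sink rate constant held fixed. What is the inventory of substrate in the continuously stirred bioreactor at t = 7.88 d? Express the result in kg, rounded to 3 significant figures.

τ = M₀/F₀ = 192.8/12.52 = 15.40 d; rate constant k = 1/τ.
New steady state M_∞ = F₁/k = F₁·τ = 26.49 × 15.40 = 407.93 kg.
M(t) = M_∞ + (M₀ − M_∞)·e^(−t/τ); t/τ = 7.88/15.40 = 0.5117, so e^(−t/τ) = 0.5995.
M(t) = 407.93 − 215.1 × 0.5995 = 278.97 kg.

279 kg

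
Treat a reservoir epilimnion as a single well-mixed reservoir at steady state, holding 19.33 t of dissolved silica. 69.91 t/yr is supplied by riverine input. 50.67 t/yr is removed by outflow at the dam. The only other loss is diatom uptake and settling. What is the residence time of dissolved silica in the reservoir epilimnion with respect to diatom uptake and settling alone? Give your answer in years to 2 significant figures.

At steady state ΣF_in = ΣF_out.
ΣF_in = 69.910 t/yr.
Diatom uptake and settling flux = ΣF_in − (50.67) = 69.910 − 50.67 = 19.24 t/yr.
τ = M / F = 19.33 / 19.24 = 1.005 yr.

1.0 yr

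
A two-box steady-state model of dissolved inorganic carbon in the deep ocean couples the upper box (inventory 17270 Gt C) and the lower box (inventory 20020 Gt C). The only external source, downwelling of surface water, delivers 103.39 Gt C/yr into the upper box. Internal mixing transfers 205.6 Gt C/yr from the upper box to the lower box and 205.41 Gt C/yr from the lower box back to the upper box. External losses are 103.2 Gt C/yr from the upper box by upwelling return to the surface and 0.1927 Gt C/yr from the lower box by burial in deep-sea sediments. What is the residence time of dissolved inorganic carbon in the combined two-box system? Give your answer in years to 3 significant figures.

Residence time in the combined system uses the total inventory and the total *external* removal — internal exchanges between the two boxes cancel.
M_total = 17270 + 20020 = 37290 Gt C.
ΣF_external_out = 103.2 + 0.1927 = 103.39 Gt C/yr.
τ = M_total / ΣF_ext = 37290 / 103.39 = 360.7 yr.

361 yr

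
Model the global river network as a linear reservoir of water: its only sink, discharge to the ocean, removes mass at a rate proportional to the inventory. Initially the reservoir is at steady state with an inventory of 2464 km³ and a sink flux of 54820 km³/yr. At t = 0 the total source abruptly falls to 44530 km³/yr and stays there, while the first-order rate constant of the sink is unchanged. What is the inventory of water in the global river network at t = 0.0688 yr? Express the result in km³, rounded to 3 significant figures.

τ = M₀/F₀ = 2464/54820 = 0.04495 yr; rate constant k = 1/τ.
New steady state M_∞ = F₁/k = F₁·τ = 44530 × 0.04495 = 2001.5 km³.
M(t) = M_∞ + (M₀ − M_∞)·e^(−t/τ); t/τ = 0.0688/0.04495 = 1.531, so e^(−t/τ) = 0.2164.
M(t) = 2001.5 + 462.5 × 0.2164 = 2101.6 km³.

2100 km³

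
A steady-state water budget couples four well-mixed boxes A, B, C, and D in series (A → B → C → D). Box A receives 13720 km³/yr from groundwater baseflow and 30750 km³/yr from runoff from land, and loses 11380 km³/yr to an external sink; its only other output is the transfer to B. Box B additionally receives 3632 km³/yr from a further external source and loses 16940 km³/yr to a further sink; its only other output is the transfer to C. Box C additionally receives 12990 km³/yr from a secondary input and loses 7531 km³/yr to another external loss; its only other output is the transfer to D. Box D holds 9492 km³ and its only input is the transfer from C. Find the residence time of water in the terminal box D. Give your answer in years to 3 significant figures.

Box A: F(A→B) = (13720 + 30750) − 11380 = 33090 km³/yr.
Box B: F(B→C) = (33090 + 3632) − 16940 = 19782 km³/yr.
Box C: F(C→D) = (19782 + 12990) − 7531 = 25241 km³/yr.
Box D throughput = its input = 25241 km³/yr; τ = 9492 / 25241 = 0.3761 yr.

0.376 yr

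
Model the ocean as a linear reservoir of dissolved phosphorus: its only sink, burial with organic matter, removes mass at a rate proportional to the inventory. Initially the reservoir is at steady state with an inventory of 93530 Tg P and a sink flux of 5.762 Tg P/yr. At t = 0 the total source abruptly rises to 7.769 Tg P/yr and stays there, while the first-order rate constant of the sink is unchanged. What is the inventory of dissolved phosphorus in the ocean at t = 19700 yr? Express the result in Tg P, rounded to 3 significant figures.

116000 Tg P

Residence time τ = M₀/F₀ = 16230 yr. The eventual steady state is M_∞ = M₀·(F₁/F₀) = 93530 × 7.769/5.762 = 126110 Tg P.
The anomaly ΔM(t) = M(t) − M_∞ decays as ΔM₀·e^(−t/τ) with ΔM₀ = 93530 − 126110 = −32580 Tg P.
At t = 19700 yr, e^(−t/τ) = e^(−1.214) = 0.2971, so ΔM = −9679 Tg P and M = 126110 − 9679 = 116430 Tg P.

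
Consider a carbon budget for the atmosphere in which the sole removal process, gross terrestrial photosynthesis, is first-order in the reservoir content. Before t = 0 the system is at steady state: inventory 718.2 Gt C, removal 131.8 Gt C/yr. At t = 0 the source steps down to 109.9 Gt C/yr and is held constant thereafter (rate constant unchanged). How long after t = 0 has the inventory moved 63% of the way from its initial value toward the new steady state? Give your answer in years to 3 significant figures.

5.42 yr

τ = M₀/F₀ = 718.2/131.8 = 5.449 yr.
The remaining gap fraction is e^(−t/τ); 63% covered ⇒ e^(−t/τ) = 0.370.
t = −τ ln(0.370) = 5.449 × 0.9943 = 5.418 yr.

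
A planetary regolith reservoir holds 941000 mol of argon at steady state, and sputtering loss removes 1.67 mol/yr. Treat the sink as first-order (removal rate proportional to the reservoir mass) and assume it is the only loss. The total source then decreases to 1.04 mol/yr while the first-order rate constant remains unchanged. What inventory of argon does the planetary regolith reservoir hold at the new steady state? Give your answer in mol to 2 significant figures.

Rate constant k = F/M = 1.67 / 941000 = 1.775×10^-6 yr⁻¹.
At the new steady state, source = k·M_new ⇒ M_new = 1.04 / 1.775×10^-6 = 586000 mol.
(Equivalently M_new = M × F_new/F_old = 941000 × 1.04/1.67.)

590000 mol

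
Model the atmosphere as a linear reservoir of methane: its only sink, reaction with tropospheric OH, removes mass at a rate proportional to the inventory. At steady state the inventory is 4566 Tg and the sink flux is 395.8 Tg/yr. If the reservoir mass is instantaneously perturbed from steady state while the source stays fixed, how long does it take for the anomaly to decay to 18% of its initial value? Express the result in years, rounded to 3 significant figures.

For a linear reservoir the anomaly decays as exp(−t/τ) with τ = M/F = 4566/395.8 = 11.54 yr.
exp(−t/τ) = 0.18 ⇒ t = −τ ln(0.18) = 11.54 × 1.715 = 19.78 yr.

19.8 yr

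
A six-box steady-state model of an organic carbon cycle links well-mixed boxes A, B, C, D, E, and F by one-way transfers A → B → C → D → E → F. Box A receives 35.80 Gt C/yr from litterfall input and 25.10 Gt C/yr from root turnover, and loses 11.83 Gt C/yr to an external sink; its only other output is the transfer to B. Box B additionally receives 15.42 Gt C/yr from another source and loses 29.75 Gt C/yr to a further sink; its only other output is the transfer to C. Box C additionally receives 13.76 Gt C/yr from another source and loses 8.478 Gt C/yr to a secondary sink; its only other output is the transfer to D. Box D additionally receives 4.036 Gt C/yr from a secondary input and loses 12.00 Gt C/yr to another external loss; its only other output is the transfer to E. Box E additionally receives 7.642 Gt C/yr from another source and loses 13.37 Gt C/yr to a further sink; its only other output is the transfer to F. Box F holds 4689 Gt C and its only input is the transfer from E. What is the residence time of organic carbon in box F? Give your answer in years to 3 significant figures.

Box A: F(A→B) = (35.80 + 25.10) − 11.83 = 49.070 Gt C/yr.
Box B: F(B→C) = (49.070 + 15.42) − 29.75 = 34.740 Gt C/yr.
Box C: F(C→D) = (34.740 + 13.76) − 8.478 = 40.022 Gt C/yr.
Box D: F(D→E) = (40.022 + 4.036) − 12.00 = 32.058 Gt C/yr.
Box E: F(E→F) = (32.058 + 7.642) − 13.37 = 26.330 Gt C/yr.
Box F throughput = its input = 26.330 Gt C/yr; τ = 4689 / 26.330 = 178.1 yr.

178 yr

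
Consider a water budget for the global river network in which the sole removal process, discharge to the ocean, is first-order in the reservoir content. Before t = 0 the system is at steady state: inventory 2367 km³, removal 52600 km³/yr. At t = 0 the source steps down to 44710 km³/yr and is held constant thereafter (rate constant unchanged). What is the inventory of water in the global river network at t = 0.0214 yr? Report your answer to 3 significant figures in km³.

Residence time τ = M₀/F₀ = 0.04500 yr. The eventual steady state is M_∞ = M₀·(F₁/F₀) = 2367 × 44710/52600 = 2011.9 km³.
The anomaly ΔM(t) = M(t) − M_∞ decays as ΔM₀·e^(−t/τ) with ΔM₀ = 2367 − 2011.9 = 355.1 km³.
At t = 0.0214 yr, e^(−t/τ) = e^(−0.4756) = 0.6215, so ΔM = 220.7 km³ and M = 2011.9 + 220.7 = 2232.6 km³.

2230 km³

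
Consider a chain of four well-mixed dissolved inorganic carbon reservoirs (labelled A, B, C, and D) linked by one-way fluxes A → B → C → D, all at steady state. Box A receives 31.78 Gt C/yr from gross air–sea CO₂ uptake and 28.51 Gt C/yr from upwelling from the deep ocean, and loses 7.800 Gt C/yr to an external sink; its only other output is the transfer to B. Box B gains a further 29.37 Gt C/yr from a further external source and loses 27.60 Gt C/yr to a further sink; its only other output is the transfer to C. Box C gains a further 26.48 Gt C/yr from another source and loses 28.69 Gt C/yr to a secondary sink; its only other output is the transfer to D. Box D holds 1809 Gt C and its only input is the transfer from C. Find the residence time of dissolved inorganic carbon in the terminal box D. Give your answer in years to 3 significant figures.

Box A: F(A→B) = (31.78 + 28.51) − 7.800 = 52.490 Gt C/yr.
Box B: F(B→C) = (52.490 + 29.37) − 27.60 = 54.260 Gt C/yr.
Box C: F(C→D) = (54.260 + 26.48) − 28.69 = 52.050 Gt C/yr.
Box D throughput = its input = 52.050 Gt C/yr; τ = 1809 / 52.050 = 34.76 yr.

34.8 yr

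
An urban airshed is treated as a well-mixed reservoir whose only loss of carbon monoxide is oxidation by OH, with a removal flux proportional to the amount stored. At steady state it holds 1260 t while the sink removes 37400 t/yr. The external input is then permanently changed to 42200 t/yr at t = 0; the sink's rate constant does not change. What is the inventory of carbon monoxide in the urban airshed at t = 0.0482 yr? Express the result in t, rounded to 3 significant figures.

1380 t

Residence time τ = M₀/F₀ = 0.03369 yr. The eventual steady state is M_∞ = M₀·(F₁/F₀) = 1260 × 42200/37400 = 1421.7 t.
The anomaly ΔM(t) = M(t) − M_∞ decays as ΔM₀·e^(−t/τ) with ΔM₀ = 1260 − 1421.7 = −161.7 t.
At t = 0.0482 yr, e^(−t/τ) = e^(−1.431) = 0.2391, so ΔM = −38.67 t and M = 1421.7 − 38.67 = 1383.0 t.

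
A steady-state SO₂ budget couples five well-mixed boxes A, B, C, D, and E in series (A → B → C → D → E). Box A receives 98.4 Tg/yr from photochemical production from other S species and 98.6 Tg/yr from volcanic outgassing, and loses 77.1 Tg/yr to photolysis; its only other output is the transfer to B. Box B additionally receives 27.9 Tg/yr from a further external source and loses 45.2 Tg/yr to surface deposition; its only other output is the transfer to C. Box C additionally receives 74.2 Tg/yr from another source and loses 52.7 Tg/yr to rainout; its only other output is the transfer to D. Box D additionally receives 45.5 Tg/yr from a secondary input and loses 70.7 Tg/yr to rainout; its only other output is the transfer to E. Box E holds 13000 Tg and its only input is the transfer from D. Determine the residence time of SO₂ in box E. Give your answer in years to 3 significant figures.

Box A: F(A→B) = (98.4 + 98.6) − 77.1 = 119.90 Tg/yr.
Box B: F(B→C) = (119.90 + 27.9) − 45.2 = 102.60 Tg/yr.
Box C: F(C→D) = (102.60 + 74.2) − 52.7 = 124.10 Tg/yr.
Box D: F(D→E) = (124.10 + 45.5) − 70.7 = 98.900 Tg/yr.
Box E throughput = its input = 98.900 Tg/yr; τ = 13000 / 98.900 = 131.4 yr.

131 yr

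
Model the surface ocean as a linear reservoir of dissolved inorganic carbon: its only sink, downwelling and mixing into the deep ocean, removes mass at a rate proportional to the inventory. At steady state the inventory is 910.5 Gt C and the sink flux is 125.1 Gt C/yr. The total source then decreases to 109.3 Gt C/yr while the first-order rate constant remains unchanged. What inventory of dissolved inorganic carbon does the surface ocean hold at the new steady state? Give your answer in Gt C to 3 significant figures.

796 Gt C

Rate constant k = F/M = 125.1 / 910.5 = 0.1374 yr⁻¹.
At the new steady state, source = k·M_new ⇒ M_new = 109.3 / 0.1374 = 795.5 Gt C.
(Equivalently M_new = M × F_new/F_old = 910.5 × 109.3/125.1.)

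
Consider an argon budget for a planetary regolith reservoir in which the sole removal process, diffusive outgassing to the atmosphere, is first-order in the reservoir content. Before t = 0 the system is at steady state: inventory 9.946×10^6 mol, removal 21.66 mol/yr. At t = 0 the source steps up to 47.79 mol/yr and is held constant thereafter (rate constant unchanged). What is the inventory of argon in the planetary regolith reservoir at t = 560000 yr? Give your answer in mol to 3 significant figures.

τ = M₀/F₀ = 9.946×10^6/21.66 = 459200 yr; rate constant k = 1/τ.
New steady state M_∞ = F₁/k = F₁·τ = 47.79 × 459200 = 2.1945×10^7 mol.
M(t) = M_∞ + (M₀ − M_∞)·e^(−t/τ); t/τ = 560000/459200 = 1.220, so e^(−t/τ) = 0.2954.
M(t) = 2.1945×10^7 − 1.200×10^7 × 0.2954 = 1.8401×10^7 mol.

1.84×10^7 mol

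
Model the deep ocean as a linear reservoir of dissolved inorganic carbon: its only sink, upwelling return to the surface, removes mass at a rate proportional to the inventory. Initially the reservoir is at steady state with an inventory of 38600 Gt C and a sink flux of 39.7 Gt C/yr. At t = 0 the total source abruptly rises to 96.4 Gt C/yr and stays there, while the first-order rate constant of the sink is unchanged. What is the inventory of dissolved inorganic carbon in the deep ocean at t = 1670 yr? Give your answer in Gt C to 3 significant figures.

83800 Gt C

The sink rate constant is k = F₀/M₀ = 39.7/38600 = 0.001028 yr⁻¹.
Solving dM/dt = F₁ − kM with M(0) = M₀ gives M(t) = F₁/k + (M₀ − F₁/k)·e^(−kt).
F₁/k = 96.4/0.001028 = 93729 Gt C; kt = 0.001028 × 1670 = 1.718, e^(−kt) = 0.1795.
M(1670) = 93729 + (38600 − 93729) × 0.1795 = 93729 − 9896 = 83833 Gt C.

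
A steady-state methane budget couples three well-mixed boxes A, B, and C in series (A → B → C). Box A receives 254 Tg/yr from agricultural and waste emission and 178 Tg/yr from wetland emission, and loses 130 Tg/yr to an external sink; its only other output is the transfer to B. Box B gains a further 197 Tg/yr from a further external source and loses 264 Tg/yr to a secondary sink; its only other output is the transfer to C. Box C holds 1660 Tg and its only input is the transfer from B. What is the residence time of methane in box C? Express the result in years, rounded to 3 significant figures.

7.06 yr

Box A: F(A→B) = (254 + 178) − 130 = 302.00 Tg/yr.
Box B: F(B→C) = (302.00 + 197) − 264 = 235.00 Tg/yr.
Box C throughput = its input = 235.00 Tg/yr; τ = 1660 / 235.00 = 7.064 yr.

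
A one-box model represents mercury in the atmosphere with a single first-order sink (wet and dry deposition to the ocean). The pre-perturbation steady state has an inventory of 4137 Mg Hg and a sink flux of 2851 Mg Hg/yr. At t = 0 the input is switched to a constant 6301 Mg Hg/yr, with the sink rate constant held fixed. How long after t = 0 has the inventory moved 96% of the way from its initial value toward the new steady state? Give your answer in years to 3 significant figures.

τ = M₀/F₀ = 4137/2851 = 1.451 yr.
The remaining gap fraction is e^(−t/τ); 96% covered ⇒ e^(−t/τ) = 0.0400.
t = −τ ln(0.0400) = 1.451 × 3.219 = 4.671 yr.

4.67 yr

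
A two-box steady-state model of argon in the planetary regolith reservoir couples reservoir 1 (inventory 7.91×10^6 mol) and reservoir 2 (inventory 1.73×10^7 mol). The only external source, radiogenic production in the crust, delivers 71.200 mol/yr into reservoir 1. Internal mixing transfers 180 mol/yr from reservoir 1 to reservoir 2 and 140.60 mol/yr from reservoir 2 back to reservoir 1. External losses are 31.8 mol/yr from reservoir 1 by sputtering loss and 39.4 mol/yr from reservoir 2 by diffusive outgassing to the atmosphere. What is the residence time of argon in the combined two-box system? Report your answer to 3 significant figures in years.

354000 yr

Residence time in the combined system uses the total inventory and the total *external* removal — internal exchanges between the two boxes cancel.
M_total = 7.91×10^6 + 1.73×10^7 = 2.5210×10^7 mol.
ΣF_external_out = 31.8 + 39.4 = 71.200 mol/yr.
τ = M_total / ΣF_ext = 2.5210×10^7 / 71.200 = 354100 yr.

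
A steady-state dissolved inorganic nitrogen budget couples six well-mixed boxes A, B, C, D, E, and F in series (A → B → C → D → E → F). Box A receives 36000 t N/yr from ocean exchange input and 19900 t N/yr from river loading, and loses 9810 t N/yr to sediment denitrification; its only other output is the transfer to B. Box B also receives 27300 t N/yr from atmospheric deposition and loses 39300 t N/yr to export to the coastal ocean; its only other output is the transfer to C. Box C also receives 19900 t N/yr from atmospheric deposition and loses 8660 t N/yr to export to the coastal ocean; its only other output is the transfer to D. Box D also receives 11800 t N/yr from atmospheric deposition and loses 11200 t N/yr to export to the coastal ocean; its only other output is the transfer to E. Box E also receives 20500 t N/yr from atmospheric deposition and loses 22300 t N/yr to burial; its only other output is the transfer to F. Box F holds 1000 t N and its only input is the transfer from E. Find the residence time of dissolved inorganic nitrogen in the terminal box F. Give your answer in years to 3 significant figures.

Box A: F(A→B) = (36000 + 19900) − 9810 = 46090 t N/yr.
Box B: F(B→C) = (46090 + 27300) − 39300 = 34090 t N/yr.
Box C: F(C→D) = (34090 + 19900) − 8660 = 45330 t N/yr.
Box D: F(D→E) = (45330 + 11800) − 11200 = 45930 t N/yr.
Box E: F(E→F) = (45930 + 20500) − 22300 = 44130 t N/yr.
Box F throughput = its input = 44130 t N/yr; τ = 1000 / 44130 = 0.02266 yr.

0.0227 yr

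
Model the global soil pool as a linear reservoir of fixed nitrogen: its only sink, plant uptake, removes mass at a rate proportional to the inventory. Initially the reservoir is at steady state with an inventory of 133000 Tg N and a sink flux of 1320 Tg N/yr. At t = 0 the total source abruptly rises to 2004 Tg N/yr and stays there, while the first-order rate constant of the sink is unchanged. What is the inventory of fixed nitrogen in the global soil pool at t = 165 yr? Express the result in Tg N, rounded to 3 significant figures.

189000 Tg N

The sink rate constant is k = F₀/M₀ = 1320/133000 = 0.009925 yr⁻¹.
Solving dM/dt = F₁ − kM with M(0) = M₀ gives M(t) = F₁/k + (M₀ − F₁/k)·e^(−kt).
F₁/k = 2004/0.009925 = 201920 Tg N; kt = 0.009925 × 165 = 1.638, e^(−kt) = 0.1944.
M(165) = 201920 + (133000 − 201920) × 0.1944 = 201920 − 13400 = 188520 Tg N.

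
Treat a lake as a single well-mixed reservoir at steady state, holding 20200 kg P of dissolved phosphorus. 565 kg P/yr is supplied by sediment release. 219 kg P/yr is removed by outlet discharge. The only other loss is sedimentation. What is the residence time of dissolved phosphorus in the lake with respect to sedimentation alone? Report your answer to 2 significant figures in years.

58 yr

At steady state ΣF_in = ΣF_out.
ΣF_in = 565.00 kg P/yr.
Sedimentation flux = ΣF_in − (219) = 565.00 − 219.0 = 346.0 kg P/yr.
τ = M / F = 20200 / 346.0 = 58.38 yr.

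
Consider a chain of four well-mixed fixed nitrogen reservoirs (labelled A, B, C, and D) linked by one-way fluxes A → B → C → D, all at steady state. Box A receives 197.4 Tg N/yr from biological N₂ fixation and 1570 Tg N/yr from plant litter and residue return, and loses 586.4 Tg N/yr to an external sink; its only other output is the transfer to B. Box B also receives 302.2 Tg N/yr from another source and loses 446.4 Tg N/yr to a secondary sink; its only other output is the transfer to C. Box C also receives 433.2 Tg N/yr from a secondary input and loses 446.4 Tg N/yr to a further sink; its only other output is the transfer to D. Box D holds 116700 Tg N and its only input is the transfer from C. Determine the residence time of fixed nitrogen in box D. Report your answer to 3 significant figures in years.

Box A: F(A→B) = (197.4 + 1570) − 586.4 = 1181.0 Tg N/yr.
Box B: F(B→C) = (1181.0 + 302.2) − 446.4 = 1036.8 Tg N/yr.
Box C: F(C→D) = (1036.8 + 433.2) − 446.4 = 1023.6 Tg N/yr.
Box D throughput = its input = 1023.6 Tg N/yr; τ = 116700 / 1023.6 = 114.0 yr.

114 yr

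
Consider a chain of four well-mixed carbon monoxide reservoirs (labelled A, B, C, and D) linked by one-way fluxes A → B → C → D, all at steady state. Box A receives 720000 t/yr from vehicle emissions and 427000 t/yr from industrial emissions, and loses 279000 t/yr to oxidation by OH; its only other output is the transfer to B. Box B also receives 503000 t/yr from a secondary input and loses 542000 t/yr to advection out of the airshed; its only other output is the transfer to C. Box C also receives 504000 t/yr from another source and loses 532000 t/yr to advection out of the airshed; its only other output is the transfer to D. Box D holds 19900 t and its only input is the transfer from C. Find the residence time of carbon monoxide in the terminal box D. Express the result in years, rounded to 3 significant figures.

Box A: F(A→B) = (720000 + 427000) − 279000 = 868000 t/yr.
Box B: F(B→C) = (868000 + 503000) − 542000 = 829000 t/yr.
Box C: F(C→D) = (829000 + 504000) − 532000 = 801000 t/yr.
Box D throughput = its input = 801000 t/yr; τ = 19900 / 801000 = 0.02484 yr.

0.0248 yr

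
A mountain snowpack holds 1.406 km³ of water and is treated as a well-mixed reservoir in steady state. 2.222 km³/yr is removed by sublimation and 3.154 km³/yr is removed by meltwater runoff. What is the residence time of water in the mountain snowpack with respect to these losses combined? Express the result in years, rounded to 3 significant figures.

0.262 yr

Total removal = 2.222 + 3.154 = 5.3760 km³/yr.
τ = M / ΣF_out = 1.406 / 5.3760 = 0.2615 yr.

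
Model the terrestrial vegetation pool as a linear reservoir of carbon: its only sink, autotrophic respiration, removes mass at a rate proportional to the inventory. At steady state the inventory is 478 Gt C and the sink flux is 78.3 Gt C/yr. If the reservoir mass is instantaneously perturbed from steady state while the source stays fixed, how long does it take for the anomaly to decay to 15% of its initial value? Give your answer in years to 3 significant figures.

For a linear reservoir the anomaly decays as exp(−t/τ) with τ = M/F = 478/78.3 = 6.105 yr.
exp(−t/τ) = 0.15 ⇒ t = −τ ln(0.15) = 6.105 × 1.897 = 11.58 yr.

11.6 yr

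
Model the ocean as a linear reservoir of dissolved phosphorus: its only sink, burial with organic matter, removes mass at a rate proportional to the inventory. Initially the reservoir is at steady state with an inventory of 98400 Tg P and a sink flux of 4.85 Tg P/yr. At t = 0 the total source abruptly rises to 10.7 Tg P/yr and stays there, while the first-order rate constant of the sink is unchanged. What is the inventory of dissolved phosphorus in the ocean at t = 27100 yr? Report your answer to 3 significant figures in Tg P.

186000 Tg P

τ = M₀/F₀ = 98400/4.85 = 20290 yr; rate constant k = 1/τ.
New steady state M_∞ = F₁/k = F₁·τ = 10.7 × 20290 = 217090 Tg P.
M(t) = M_∞ + (M₀ − M_∞)·e^(−t/τ); t/τ = 27100/20290 = 1.336, so e^(−t/τ) = 0.2630.
M(t) = 217090 − 118700 × 0.2630 = 185880 Tg P.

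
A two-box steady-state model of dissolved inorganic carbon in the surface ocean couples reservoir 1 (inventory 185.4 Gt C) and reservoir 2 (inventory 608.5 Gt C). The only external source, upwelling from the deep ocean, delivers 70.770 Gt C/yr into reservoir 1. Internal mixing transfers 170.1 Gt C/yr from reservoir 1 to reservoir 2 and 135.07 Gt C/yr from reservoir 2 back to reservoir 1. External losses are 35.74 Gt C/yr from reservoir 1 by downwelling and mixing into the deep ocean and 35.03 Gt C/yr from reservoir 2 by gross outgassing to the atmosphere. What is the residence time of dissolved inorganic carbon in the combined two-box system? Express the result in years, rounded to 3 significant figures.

11.2 yr

Residence time in the combined system uses the total inventory and the total *external* removal — internal exchanges between the two boxes cancel.
M_total = 185.4 + 608.5 = 793.90 Gt C.
ΣF_external_out = 35.74 + 35.03 = 70.770 Gt C/yr.
τ = M_total / ΣF_ext = 793.90 / 70.770 = 11.22 yr.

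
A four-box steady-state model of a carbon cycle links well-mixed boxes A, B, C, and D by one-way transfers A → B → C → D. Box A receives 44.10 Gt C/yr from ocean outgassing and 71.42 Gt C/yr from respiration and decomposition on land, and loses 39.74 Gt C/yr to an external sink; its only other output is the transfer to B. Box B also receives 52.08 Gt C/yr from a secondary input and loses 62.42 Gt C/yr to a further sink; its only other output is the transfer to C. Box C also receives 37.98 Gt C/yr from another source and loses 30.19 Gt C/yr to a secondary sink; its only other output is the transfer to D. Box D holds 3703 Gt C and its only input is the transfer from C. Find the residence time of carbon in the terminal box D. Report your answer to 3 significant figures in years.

50.6 yr

Box A: F(A→B) = (44.10 + 71.42) − 39.74 = 75.780 Gt C/yr.
Box B: F(B→C) = (75.780 + 52.08) − 62.42 = 65.440 Gt C/yr.
Box C: F(C→D) = (65.440 + 37.98) − 30.19 = 73.230 Gt C/yr.
Box D throughput = its input = 73.230 Gt C/yr; τ = 3703 / 73.230 = 50.57 yr.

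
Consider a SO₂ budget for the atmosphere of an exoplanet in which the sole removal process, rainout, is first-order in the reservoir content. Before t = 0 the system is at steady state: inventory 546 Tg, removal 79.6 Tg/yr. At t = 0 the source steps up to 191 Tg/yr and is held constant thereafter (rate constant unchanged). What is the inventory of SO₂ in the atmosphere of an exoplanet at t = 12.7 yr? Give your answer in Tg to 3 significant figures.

The sink rate constant is k = F₀/M₀ = 79.6/546 = 0.1458 yr⁻¹.
Solving dM/dt = F₁ − kM with M(0) = M₀ gives M(t) = F₁/k + (M₀ − F₁/k)·e^(−kt).
F₁/k = 191/0.1458 = 1310.1 Tg; kt = 0.1458 × 12.7 = 1.852, e^(−kt) = 0.1570.
M(12.7) = 1310.1 + (546 − 1310.1) × 0.1570 = 1310.1 − 120.0 = 1190.2 Tg.

1190 Tg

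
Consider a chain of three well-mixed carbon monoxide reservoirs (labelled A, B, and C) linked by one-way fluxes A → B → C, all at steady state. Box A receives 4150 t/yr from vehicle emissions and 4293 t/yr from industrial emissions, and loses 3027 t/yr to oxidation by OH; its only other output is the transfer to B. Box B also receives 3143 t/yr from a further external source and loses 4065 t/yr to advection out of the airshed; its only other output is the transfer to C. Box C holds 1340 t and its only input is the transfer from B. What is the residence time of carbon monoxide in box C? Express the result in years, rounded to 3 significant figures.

0.298 yr

Box A: F(A→B) = (4150 + 4293) − 3027 = 5416.0 t/yr.
Box B: F(B→C) = (5416.0 + 3143) − 4065 = 4494.0 t/yr.
Box C throughput = its input = 4494.0 t/yr; τ = 1340 / 4494.0 = 0.2982 yr.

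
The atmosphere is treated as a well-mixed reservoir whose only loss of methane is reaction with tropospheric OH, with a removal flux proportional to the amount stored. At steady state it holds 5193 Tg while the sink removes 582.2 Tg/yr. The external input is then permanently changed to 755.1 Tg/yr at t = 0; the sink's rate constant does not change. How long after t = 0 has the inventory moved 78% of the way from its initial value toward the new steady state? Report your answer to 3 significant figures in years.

τ = M₀/F₀ = 5193/582.2 = 8.920 yr.
The remaining gap fraction is e^(−t/τ); 78% covered ⇒ e^(−t/τ) = 0.220.
t = −τ ln(0.220) = 8.920 × 1.514 = 13.51 yr.

13.5 yr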